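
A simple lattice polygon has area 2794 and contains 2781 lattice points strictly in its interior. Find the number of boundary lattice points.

28

Pick's theorem gives A = I + B/2 − 1, so B = 2(A − I + 1) = 2(2794 − 2781 + 1) = 28.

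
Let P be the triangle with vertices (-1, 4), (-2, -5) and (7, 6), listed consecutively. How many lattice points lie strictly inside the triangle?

34

Using the shoelace formula, 2A = |[(-1)·(-5) − (-2)·4] + [(-2)·6 − 7·(-5)] + [7·4 − (-1)·6]| = 70, so the area is 35.
The number of boundary lattice points is Σ gcd(|Δx|,|Δy|) = gcd(1,9) + gcd(9,11) + gcd(8,2) = 1+1+2 = 4.
By Pick's theorem A = I + B/2 − 1, so I = 35 − 4/2 + 1 = 34.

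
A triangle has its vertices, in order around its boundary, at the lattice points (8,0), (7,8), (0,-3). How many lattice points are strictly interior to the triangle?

The shoelace formula gives twice the area as |[8·8 − 7·0] + [7·(-3) − 0·8] + [0·0 − 8·(-3)]| = 67, so the area is 67/2.
Summing gcd(|Δx|,|Δy|) over the edges gives the boundary count: gcd(1,8) + gcd(7,11) + gcd(8,3) = 1+1+1 = 3.
By Pick's theorem A = I + B/2 − 1, so I = 67/2 − 3/2 + 1 = 33.

33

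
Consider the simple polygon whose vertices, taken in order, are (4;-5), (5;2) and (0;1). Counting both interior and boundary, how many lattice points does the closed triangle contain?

By the shoelace formula, twice the signed area is |(4·2 − 5·(-5)) + (5·1 − 0·2) + (0·(-5) − 4·1)| = 34, so the area is 17.
Along each edge there are gcd(|Δx|,|Δy|)+1 lattice points, so counting each shared vertex once the boundary has gcd(1,7) + gcd(5,1) + gcd(4,6) = 1+1+2 = 4.
Pick's theorem gives I = A − B/2 + 1 = 17 − 4/2 + 1 = 16, so the closed region contains I + B = 16 + 4 = 20 lattice points.

20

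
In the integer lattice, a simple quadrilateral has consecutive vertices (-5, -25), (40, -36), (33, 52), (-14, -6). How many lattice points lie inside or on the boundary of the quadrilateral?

2652

Using the shoelace formula, 2A = |[(-5)·(-36) − 40·(-25)] + [40·52 − 33·(-36)] + [33·(-6) − (-14)·52] + [(-14)·(-25) − (-5)·(-6)]| = 5298, so the area is 2649.
The number of boundary lattice points is Σ gcd(|Δx|,|Δy|) = gcd(45,11) + gcd(7,88) + gcd(47,58) + gcd(9,19) = 1+1+1+1 = 4.
Pick's theorem gives I = A − B/2 + 1 = 2649 − 4/2 + 1 = 2648, so the closed region contains I + B = 2648 + 4 = 2652 lattice points.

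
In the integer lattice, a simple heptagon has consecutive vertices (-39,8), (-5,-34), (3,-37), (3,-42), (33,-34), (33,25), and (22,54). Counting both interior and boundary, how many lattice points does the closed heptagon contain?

By the shoelace formula, twice the signed area is |((-39)·(-34) − (-5)·8) + ((-5)·(-37) − 3·(-34)) + (3·(-42) − 3·(-37)) + (3·(-34) − 33·(-42)) + (33·25 − 33·(-34)) + (33·54 − 22·25) + (22·8 − (-39)·54)| = 8383, so the area is 8383/2.
Along each edge there are gcd(|Δx|,|Δy|)+1 lattice points, so counting each shared vertex once the boundary has gcd(34,42) + gcd(8,3) + gcd(0,5) + gcd(30,8) + gcd(0,59) + gcd(11,29) + gcd(61,46) = 2+1+5+2+59+1+1 = 71.
Pick's theorem gives I = A − B/2 + 1 = 8383/2 − 71/2 + 1 = 4157, so the closed region contains I + B = 4157 + 71 = 4228 lattice points.

4228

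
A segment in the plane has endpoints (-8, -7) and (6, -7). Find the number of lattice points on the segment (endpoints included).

The number of lattice points on a segment between lattice points is gcd(|Δx|,|Δy|) + 1 = gcd(14,0) + 1 = 14 + 1 = 15.

15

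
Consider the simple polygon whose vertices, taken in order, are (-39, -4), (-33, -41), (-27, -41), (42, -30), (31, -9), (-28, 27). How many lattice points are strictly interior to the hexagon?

3269

Using the shoelace formula, 2A = |[(-39)·(-41) − (-33)·(-4)] + [(-33)·(-41) − (-27)·(-41)] + [(-27)·(-30) − 42·(-41)] + [42·(-9) − 31·(-30)] + [31·27 − (-28)·(-9)] + [(-28)·(-4) − (-39)·27]| = 6547, so the area is 6547/2.
Summing gcd(|Δx|,|Δy|) over the edges gives the boundary count: gcd(6,37) + gcd(6,0) + gcd(69,11) + gcd(11,21) + gcd(59,36) + gcd(11,31) = 1+6+1+1+1+1 = 11.
By Pick's theorem A = I + B/2 − 1, so I = 6547/2 − 11/2 + 1 = 3269.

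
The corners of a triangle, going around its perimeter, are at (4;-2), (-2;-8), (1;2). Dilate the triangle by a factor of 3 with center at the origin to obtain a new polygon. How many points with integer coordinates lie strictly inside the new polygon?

178

By the shoelace formula, twice the signed area is |[4·(-8) − (-2)·(-2)] + [(-2)·2 − 1·(-8)] + [1·(-2) − 4·2]| = 42, so the area is 21.
The number of boundary lattice points is Σ gcd(|Δx|,|Δy|) = gcd(6,6) + gcd(3,10) + gcd(3,4) = 6+1+1 = 8.
Scaling by 3 multiplies the area by 3² = 9 (so the new area is 189) and multiplies the boundary lattice-point count by 3, giving 24.
By Pick's theorem, the interior count of the dilated polygon is 189 − 24/2 + 1 = 178.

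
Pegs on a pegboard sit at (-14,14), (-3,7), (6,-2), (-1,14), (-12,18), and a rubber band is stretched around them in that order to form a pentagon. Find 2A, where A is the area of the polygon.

The shoelace formula gives twice the area as |[(-14)·7 − (-3)·14] + [(-3)·(-2) − 6·7] + [6·14 − (-1)·(-2)] + [(-1)·18 − (-12)·14] + [(-12)·14 − (-14)·18]| = 224, so the area is 112.

224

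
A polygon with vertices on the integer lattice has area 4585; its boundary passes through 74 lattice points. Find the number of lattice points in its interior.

4549

Pick's theorem A = I + B/2 − 1 rearranges to I = A − B/2 + 1 = 4585 − 74/2 + 1 = 4549.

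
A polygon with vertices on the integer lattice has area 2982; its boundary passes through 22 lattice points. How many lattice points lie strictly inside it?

2972

Pick's theorem A = I + B/2 − 1 rearranges to I = A − B/2 + 1 = 2982 − 22/2 + 1 = 2972.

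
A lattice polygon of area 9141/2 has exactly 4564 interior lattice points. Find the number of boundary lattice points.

15

Pick's theorem gives A = I + B/2 − 1, so B = 2(A − I + 1) = 2(9141/2 − 4564 + 1) = 15.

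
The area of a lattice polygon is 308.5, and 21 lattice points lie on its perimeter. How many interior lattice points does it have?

299

Pick's theorem A = I + B/2 − 1 rearranges to I = A − B/2 + 1 = 308.5 − 21/2 + 1 = 299.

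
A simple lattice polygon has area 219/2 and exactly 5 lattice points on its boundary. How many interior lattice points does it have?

From Pick's theorem, I = A − B/2 + 1 = 219/2 − 5/2 + 1 = 108.

108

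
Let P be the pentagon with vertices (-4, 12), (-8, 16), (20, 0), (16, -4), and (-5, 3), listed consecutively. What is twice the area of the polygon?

388

The shoelace formula gives twice the area as |((-4)·16 − (-8)·12) + ((-8)·0 − 20·16) + (20·(-4) − 16·0) + (16·3 − (-5)·(-4)) + ((-5)·12 − (-4)·3)| = 388, so the area is 194.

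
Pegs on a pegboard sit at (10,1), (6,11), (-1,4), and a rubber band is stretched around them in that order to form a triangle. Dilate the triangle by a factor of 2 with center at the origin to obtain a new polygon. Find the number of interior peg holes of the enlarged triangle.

187

The shoelace formula gives twice the area as |[10·11 − 6·1] + [6·4 − (-1)·11] + [(-1)·1 − 10·4]| = 98, so the area is 49.
Summing gcd(|Δx|,|Δy|) over the edges gives the boundary count: gcd(4,10) + gcd(7,7) + gcd(11,3) = 2+7+1 = 10.
Scaling by 2 multiplies the area by 2² = 4 (so the new area is 196) and multiplies the boundary lattice-point count by 2, giving 20.
By Pick's theorem, the interior count of the dilated polygon is 196 − 20/2 + 1 = 187.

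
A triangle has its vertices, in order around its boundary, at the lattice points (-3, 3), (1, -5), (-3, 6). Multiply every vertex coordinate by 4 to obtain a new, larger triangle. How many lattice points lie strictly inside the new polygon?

81

Using the shoelace formula, 2A = |[(-3)·(-5) − 1·3] + [1·6 − (-3)·(-5)] + [(-3)·3 − (-3)·6]| = 12, so the area is 6.
Along each edge there are gcd(|Δx|,|Δy|)+1 lattice points, so counting each shared vertex once the boundary has gcd(4,8) + gcd(4,11) + gcd(0,3) = 4+1+3 = 8.
Scaling by 4 multiplies the area by 4² = 16 (so the new area is 96) and multiplies the boundary lattice-point count by 4, giving 32.
By Pick's theorem, the interior count of the dilated polygon is 96 − 32/2 + 1 = 81.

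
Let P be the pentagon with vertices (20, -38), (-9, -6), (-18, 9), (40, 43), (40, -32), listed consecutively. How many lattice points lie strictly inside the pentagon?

Using the shoelace formula, 2A = |(20·(-6) − (-9)·(-38)) + ((-9)·9 − (-18)·(-6)) + ((-18)·43 − 40·9) + (40·(-32) − 40·43) + (40·(-38) − 20·(-32))| = 5665, so the area is 2832.5.
Summing gcd(|Δx|,|Δy|) over the edges gives the boundary count: gcd(29,32) + gcd(9,15) + gcd(58,34) + gcd(0,75) + gcd(20,6) = 1+3+2+75+2 = 83.
By Pick's theorem A = I + B/2 − 1, so I = 2832.5 − 83/2 + 1 = 2792.

2792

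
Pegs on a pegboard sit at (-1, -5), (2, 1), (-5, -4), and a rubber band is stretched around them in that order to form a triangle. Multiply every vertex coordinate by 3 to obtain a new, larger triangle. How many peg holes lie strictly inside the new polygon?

The shoelace formula gives twice the area as |((-1)·1 − 2·(-5)) + (2·(-4) − (-5)·1) + ((-5)·(-5) − (-1)·(-4))| = 27, so the area is 27/2.
Summing gcd(|Δx|,|Δy|) over the edges gives the boundary count: gcd(3,6) + gcd(7,5) + gcd(4,1) = 3+1+1 = 5.
Scaling by 3 multiplies the area by 3² = 9 (so the new area is 243/2) and multiplies the boundary lattice-point count by 3, giving 15.
By Pick's theorem, the interior count of the dilated polygon is 243/2 − 15/2 + 1 = 115.

115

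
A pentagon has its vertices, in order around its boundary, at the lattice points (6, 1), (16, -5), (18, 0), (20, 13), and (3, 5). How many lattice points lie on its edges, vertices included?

6

Along each edge there are gcd(|Δx|,|Δy|)+1 lattice points, so counting each shared vertex once the boundary has gcd(10,6) + gcd(2,5) + gcd(2,13) + gcd(17,8) + gcd(3,4) = 2+1+1+1+1 = 6.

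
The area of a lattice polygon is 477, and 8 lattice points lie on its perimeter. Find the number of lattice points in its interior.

474

Pick's theorem A = I + B/2 − 1 rearranges to I = A − B/2 + 1 = 477 − 8/2 + 1 = 474.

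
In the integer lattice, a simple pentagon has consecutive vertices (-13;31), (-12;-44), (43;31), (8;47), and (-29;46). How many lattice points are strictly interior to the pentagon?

By the shoelace formula, twice the signed area is |((-13)·(-44) − (-12)·31) + ((-12)·31 − 43·(-44)) + (43·47 − 8·31) + (8·46 − (-29)·47) + ((-29)·31 − (-13)·46)| = 5667, so the area is 5667/2.
Along each edge there are gcd(|Δx|,|Δy|)+1 lattice points, so counting each shared vertex once the boundary has gcd(1,75) + gcd(55,75) + gcd(35,16) + gcd(37,1) + gcd(16,15) = 1+5+1+1+1 = 9.
By Pick's theorem A = I + B/2 − 1, so I = 5667/2 − 9/2 + 1 = 2830.

2830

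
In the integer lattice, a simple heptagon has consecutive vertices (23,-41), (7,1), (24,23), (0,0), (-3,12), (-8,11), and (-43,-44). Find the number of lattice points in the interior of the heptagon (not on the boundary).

2048

By the shoelace formula, twice the signed area is |(23·1 − 7·(-41)) + (7·23 − 24·1) + (24·0 − 0·23) + (0·12 − (-3)·0) + ((-3)·11 − (-8)·12) + ((-8)·(-44) − (-43)·11) + ((-43)·(-41) − 23·(-44))| = 4110, so the area is 2055.
Summing gcd(|Δx|,|Δy|) over the edges gives the boundary count: gcd(16,42) + gcd(17,22) + gcd(24,23) + gcd(3,12) + gcd(5,1) + gcd(35,55) + gcd(66,3) = 2+1+1+3+1+5+3 = 16.
By Pick's theorem A = I + B/2 − 1, so I = 2055 − 16/2 + 1 = 2048.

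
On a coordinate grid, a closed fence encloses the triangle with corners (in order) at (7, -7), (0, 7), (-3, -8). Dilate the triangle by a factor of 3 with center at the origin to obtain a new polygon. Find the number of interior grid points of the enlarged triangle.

Using the shoelace formula, 2A = |[7·7 − 0·(-7)] + [0·(-8) − (-3)·7] + [(-3)·(-7) − 7·(-8)]| = 147, so the area is 147/2.
Along each edge there are gcd(|Δx|,|Δy|)+1 lattice points, so counting each shared vertex once the boundary has gcd(7,14) + gcd(3,15) + gcd(10,1) = 7+3+1 = 11.
Scaling by 3 multiplies the area by 3² = 9 (so the new area is 661.5) and multiplies the boundary lattice-point count by 3, giving 33.
By Pick's theorem, the interior count of the dilated polygon is 661.5 − 33/2 + 1 = 646.

646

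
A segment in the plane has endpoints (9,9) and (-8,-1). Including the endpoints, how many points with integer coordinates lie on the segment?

The number of lattice points on a segment between lattice points is gcd(|Δx|,|Δy|) + 1 = gcd(17,10) + 1 = 1 + 1 = 2.

2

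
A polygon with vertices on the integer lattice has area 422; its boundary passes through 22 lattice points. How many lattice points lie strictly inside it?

Pick's theorem A = I + B/2 − 1 rearranges to I = A − B/2 + 1 = 422 − 22/2 + 1 = 412.

412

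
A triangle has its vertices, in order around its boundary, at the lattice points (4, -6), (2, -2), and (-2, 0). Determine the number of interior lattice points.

2

Using the shoelace formula, 2A = |[4·(-2) − 2·(-6)] + [2·0 − (-2)·(-2)] + [(-2)·(-6) − 4·0]| = 12, so the area is 6.
Along each edge there are gcd(|Δx|,|Δy|)+1 lattice points, so counting each shared vertex once the boundary has gcd(2,4) + gcd(4,2) + gcd(6,6) = 2+2+6 = 10.
Pick's theorem gives I = A − B/2 + 1 = 6 − 10/2 + 1 = 2.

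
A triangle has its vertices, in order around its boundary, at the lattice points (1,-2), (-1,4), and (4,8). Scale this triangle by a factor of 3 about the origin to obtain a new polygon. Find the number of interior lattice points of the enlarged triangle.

166

By the shoelace formula, twice the signed area is |[1·4 − (-1)·(-2)] + [(-1)·8 − 4·4] + [4·(-2) − 1·8]| = 38, so the area is 19.
The number of boundary lattice points is Σ gcd(|Δx|,|Δy|) = gcd(2,6) + gcd(5,4) + gcd(3,10) = 2+1+1 = 4.
Scaling by 3 multiplies the area by 3² = 9 (so the new area is 171) and multiplies the boundary lattice-point count by 3, giving 12.
By Pick's theorem, the interior count of the dilated polygon is 171 − 12/2 + 1 = 166.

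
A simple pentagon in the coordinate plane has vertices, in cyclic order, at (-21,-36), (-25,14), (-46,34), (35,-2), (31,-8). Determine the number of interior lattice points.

1992

Using the shoelace formula, 2A = |((-21)·14 − (-25)·(-36)) + ((-25)·34 − (-46)·14) + ((-46)·(-2) − 35·34) + (35·(-8) − 31·(-2)) + (31·(-36) − (-21)·(-8))| = 4000, so the area is 2000.
Along each edge there are gcd(|Δx|,|Δy|)+1 lattice points, so counting each shared vertex once the boundary has gcd(4,50) + gcd(21,20) + gcd(81,36) + gcd(4,6) + gcd(52,28) = 2+1+9+2+4 = 18.
By Pick's theorem A = I + B/2 − 1, so I = 2000 − 18/2 + 1 = 1992.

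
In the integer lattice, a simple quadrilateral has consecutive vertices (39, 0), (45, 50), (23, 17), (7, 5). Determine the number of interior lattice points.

675

By the shoelace formula, twice the signed area is |(39·50 − 45·0) + (45·17 − 23·50) + (23·5 − 7·17) + (7·0 − 39·5)| = 1366, so the area is 683.
Along each edge there are gcd(|Δx|,|Δy|)+1 lattice points, so counting each shared vertex once the boundary has gcd(6,50) + gcd(22,33) + gcd(16,12) + gcd(32,5) = 2+11+4+1 = 18.
By Pick's theorem A = I + B/2 − 1, so I = 683 − 18/2 + 1 = 675.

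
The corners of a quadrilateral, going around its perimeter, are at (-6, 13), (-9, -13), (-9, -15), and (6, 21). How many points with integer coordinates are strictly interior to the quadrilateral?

The shoelace formula gives twice the area as |((-6)·(-13) − (-9)·13) + ((-9)·(-15) − (-9)·(-13)) + ((-9)·21 − 6·(-15)) + (6·13 − (-6)·21)| = 318, so the area is 159.
Summing gcd(|Δx|,|Δy|) over the edges gives the boundary count: gcd(3,26) + gcd(0,2) + gcd(15,36) + gcd(12,8) = 1+2+3+4 = 10.
Pick's theorem gives I = A − B/2 + 1 = 159 − 10/2 + 1 = 155.

155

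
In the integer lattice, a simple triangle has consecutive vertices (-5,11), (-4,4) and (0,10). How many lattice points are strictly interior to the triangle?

Using the shoelace formula, 2A = |((-5)·4 − (-4)·11) + ((-4)·10 − 0·4) + (0·11 − (-5)·10)| = 34, so the area is 17.
Summing gcd(|Δx|,|Δy|) over the edges gives the boundary count: gcd(1,7) + gcd(4,6) + gcd(5,1) = 1+2+1 = 4.
By Pick's theorem A = I + B/2 − 1, so I = 17 − 4/2 + 1 = 16.

16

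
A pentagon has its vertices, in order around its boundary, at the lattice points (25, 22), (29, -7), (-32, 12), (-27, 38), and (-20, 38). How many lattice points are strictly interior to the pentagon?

The shoelace formula gives twice the area as |[25·(-7) − 29·22] + [29·12 − (-32)·(-7)] + [(-32)·38 − (-27)·12] + [(-27)·38 − (-20)·38] + [(-20)·22 − 25·38]| = 3237, so the area is 3237/2.
The number of boundary lattice points is Σ gcd(|Δx|,|Δy|) = gcd(4,29) + gcd(61,19) + gcd(5,26) + gcd(7,0) + gcd(45,16) = 1+1+1+7+1 = 11.
By Pick's theorem A = I + B/2 − 1, so I = 3237/2 − 11/2 + 1 = 1614.

1614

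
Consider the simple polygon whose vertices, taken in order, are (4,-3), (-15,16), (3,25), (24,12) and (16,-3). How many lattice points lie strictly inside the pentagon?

614

Using the shoelace formula, 2A = |(4·16 − (-15)·(-3)) + ((-15)·25 − 3·16) + (3·12 − 24·25) + (24·(-3) − 16·12) + (16·(-3) − 4·(-3))| = 1268, so the area is 634.
Summing gcd(|Δx|,|Δy|) over the edges gives the boundary count: gcd(19,19) + gcd(18,9) + gcd(21,13) + gcd(8,15) + gcd(12,0) = 19+9+1+1+12 = 42.
By Pick's theorem A = I + B/2 − 1, so I = 634 − 42/2 + 1 = 614.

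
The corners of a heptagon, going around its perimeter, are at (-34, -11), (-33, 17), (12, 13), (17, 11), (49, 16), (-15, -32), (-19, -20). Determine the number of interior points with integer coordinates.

Using the shoelace formula, 2A = |((-34)·17 − (-33)·(-11)) + ((-33)·13 − 12·17) + (12·11 − 17·13) + (17·16 − 49·11) + (49·(-32) − (-15)·16) + ((-15)·(-20) − (-19)·(-32)) + ((-19)·(-11) − (-34)·(-20))| = 4037, so the area is 2018.5.
The number of boundary lattice points is Σ gcd(|Δx|,|Δy|) = gcd(1,28) + gcd(45,4) + gcd(5,2) + gcd(32,5) + gcd(64,48) + gcd(4,12) + gcd(15,9) = 1+1+1+1+16+4+3 = 27.
By Pick's theorem A = I + B/2 − 1, so I = 2018.5 − 27/2 + 1 = 2006.

2006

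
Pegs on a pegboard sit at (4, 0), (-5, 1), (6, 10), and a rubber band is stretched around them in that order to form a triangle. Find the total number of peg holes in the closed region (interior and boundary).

49

The shoelace formula gives twice the area as |(4·1 − (-5)·0) + ((-5)·10 − 6·1) + (6·0 − 4·10)| = 92, so the area is 46.
Summing gcd(|Δx|,|Δy|) over the edges gives the boundary count: gcd(9,1) + gcd(11,9) + gcd(2,10) = 1+1+2 = 4.
Pick's theorem gives I = A − B/2 + 1 = 46 − 4/2 + 1 = 45, so the closed region contains I + B = 45 + 4 = 49 lattice points.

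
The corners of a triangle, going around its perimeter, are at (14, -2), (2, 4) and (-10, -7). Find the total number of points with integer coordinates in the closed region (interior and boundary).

By the shoelace formula, twice the signed area is |[14·4 − 2·(-2)] + [2·(-7) − (-10)·4] + [(-10)·(-2) − 14·(-7)]| = 204, so the area is 102.
Summing gcd(|Δx|,|Δy|) over the edges gives the boundary count: gcd(12,6) + gcd(12,11) + gcd(24,5) = 6+1+1 = 8.
Pick's theorem gives I = A − B/2 + 1 = 102 − 8/2 + 1 = 99, so the closed region contains I + B = 99 + 8 = 107 lattice points.

107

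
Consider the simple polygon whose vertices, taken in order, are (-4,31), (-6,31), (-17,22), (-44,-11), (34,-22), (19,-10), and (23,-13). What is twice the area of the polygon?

Using the shoelace formula, 2A = |[(-4)·31 − (-6)·31] + [(-6)·22 − (-17)·31] + [(-17)·(-11) − (-44)·22] + [(-44)·(-22) − 34·(-11)] + [34·(-10) − 19·(-22)] + [19·(-13) − 23·(-10)] + [23·31 − (-4)·(-13)]| = 3676, so the area is 1838.

3676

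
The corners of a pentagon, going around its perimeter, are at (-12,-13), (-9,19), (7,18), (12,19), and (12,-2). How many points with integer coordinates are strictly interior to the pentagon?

566

By the shoelace formula, twice the signed area is |((-12)·19 − (-9)·(-13)) + ((-9)·18 − 7·19) + (7·19 − 12·18) + (12·(-2) − 12·19) + (12·(-13) − (-12)·(-2))| = 1155, so the area is 577.5.
Summing gcd(|Δx|,|Δy|) over the edges gives the boundary count: gcd(3,32) + gcd(16,1) + gcd(5,1) + gcd(0,21) + gcd(24,11) = 1+1+1+21+1 = 25.
By Pick's theorem A = I + B/2 − 1, so I = 577.5 − 25/2 + 1 = 566.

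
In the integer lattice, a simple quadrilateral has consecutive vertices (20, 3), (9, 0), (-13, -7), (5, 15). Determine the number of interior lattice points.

265

By the shoelace formula, twice the signed area is |[20·0 − 9·3] + [9·(-7) − (-13)·0] + [(-13)·15 − 5·(-7)] + [5·3 − 20·15]| = 535, so the area is 535/2.
The number of boundary lattice points is Σ gcd(|Δx|,|Δy|) = gcd(11,3) + gcd(22,7) + gcd(18,22) + gcd(15,12) = 1+1+2+3 = 7.
By Pick's theorem A = I + B/2 − 1, so I = 535/2 − 7/2 + 1 = 265.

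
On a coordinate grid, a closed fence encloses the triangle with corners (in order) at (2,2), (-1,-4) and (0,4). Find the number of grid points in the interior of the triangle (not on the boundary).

The shoelace formula gives twice the area as |(2·(-4) − (-1)·2) + ((-1)·4 − 0·(-4)) + (0·2 − 2·4)| = 18, so the area is 9.
Along each edge there are gcd(|Δx|,|Δy|)+1 lattice points, so counting each shared vertex once the boundary has gcd(3,6) + gcd(1,8) + gcd(2,2) = 3+1+2 = 6.
By Pick's theorem A = I + B/2 − 1, so I = 9 − 6/2 + 1 = 7.

7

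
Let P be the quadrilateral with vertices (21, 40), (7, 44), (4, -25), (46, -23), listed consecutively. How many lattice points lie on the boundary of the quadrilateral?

8

The number of boundary lattice points is Σ gcd(|Δx|,|Δy|) = gcd(14,4) + gcd(3,69) + gcd(42,2) + gcd(25,63) = 2+3+2+1 = 8.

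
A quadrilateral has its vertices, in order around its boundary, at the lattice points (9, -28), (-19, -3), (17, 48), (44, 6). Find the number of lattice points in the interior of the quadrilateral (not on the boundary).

2355

The shoelace formula gives twice the area as |(9·(-3) − (-19)·(-28)) + ((-19)·48 − 17·(-3)) + (17·6 − 44·48) + (44·(-28) − 9·6)| = 4716, so the area is 2358.
The number of boundary lattice points is Σ gcd(|Δx|,|Δy|) = gcd(28,25) + gcd(36,51) + gcd(27,42) + gcd(35,34) = 1+3+3+1 = 8.
By Pick's theorem A = I + B/2 − 1, so I = 2358 − 8/2 + 1 = 2355.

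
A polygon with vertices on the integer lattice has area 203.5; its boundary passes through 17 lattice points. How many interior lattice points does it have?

196

From Pick's theorem, I = A − B/2 + 1 = 203.5 − 17/2 + 1 = 196.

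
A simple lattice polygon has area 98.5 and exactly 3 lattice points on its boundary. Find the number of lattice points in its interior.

From Pick's theorem, I = A − B/2 + 1 = 98.5 − 3/2 + 1 = 98.

98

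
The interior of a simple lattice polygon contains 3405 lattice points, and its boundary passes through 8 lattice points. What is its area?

3408

By Pick's theorem, A = I + B/2 − 1 = 3405 + 8/2 − 1 = 3408.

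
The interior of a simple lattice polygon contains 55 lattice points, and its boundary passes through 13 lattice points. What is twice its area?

121

Pick's theorem states A = I + B/2 − 1, so A = 55 + 13/2 − 1 = 121/2.
Hence 2A = 121.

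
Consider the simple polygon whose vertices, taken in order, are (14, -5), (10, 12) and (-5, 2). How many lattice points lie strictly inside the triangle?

145

By the shoelace formula, twice the signed area is |(14·12 − 10·(-5)) + (10·2 − (-5)·12) + ((-5)·(-5) − 14·2)| = 295, so the area is 295/2.
Along each edge there are gcd(|Δx|,|Δy|)+1 lattice points, so counting each shared vertex once the boundary has gcd(4,17) + gcd(15,10) + gcd(19,7) = 1+5+1 = 7.
By Pick's theorem A = I + B/2 − 1, so I = 295/2 − 7/2 + 1 = 145.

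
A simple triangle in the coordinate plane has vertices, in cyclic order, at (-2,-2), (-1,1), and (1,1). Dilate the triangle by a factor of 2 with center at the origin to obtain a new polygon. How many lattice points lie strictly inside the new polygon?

7

Using the shoelace formula, 2A = |[(-2)·1 − (-1)·(-2)] + [(-1)·1 − 1·1] + [1·(-2) − (-2)·1]| = 6, so the area is 3.
Along each edge there are gcd(|Δx|,|Δy|)+1 lattice points, so counting each shared vertex once the boundary has gcd(1,3) + gcd(2,0) + gcd(3,3) = 1+2+3 = 6.
Scaling by 2 multiplies the area by 2² = 4 (so the new area is 12) and multiplies the boundary lattice-point count by 2, giving 12.
By Pick's theorem, the interior count of the dilated polygon is 12 − 12/2 + 1 = 7.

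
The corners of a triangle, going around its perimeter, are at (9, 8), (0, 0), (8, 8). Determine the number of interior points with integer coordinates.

0

By the shoelace formula, twice the signed area is |(9·0 − 0·8) + (0·8 − 8·0) + (8·8 − 9·8)| = 8, so the area is 4.
The number of boundary lattice points is Σ gcd(|Δx|,|Δy|) = gcd(9,8) + gcd(8,8) + gcd(1,0) = 1+8+1 = 10.
Pick's theorem gives I = A − B/2 + 1 = 4 − 10/2 + 1 = 0.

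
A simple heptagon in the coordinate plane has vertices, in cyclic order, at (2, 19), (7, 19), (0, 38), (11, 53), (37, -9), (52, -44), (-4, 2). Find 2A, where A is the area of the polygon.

The shoelace formula gives twice the area as |[2·19 − 7·19] + [7·38 − 0·19] + [0·53 − 11·38] + [11·(-9) − 37·53] + [37·(-44) − 52·(-9)] + [52·2 − (-4)·(-44)] + [(-4)·19 − 2·2]| = 3619, so the area is 3619/2.

3619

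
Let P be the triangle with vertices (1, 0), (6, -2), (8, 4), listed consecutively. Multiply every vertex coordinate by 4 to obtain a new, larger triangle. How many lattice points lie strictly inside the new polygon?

Using the shoelace formula, 2A = |(1·(-2) − 6·0) + (6·4 − 8·(-2)) + (8·0 − 1·4)| = 34, so the area is 17.
Along each edge there are gcd(|Δx|,|Δy|)+1 lattice points, so counting each shared vertex once the boundary has gcd(5,2) + gcd(2,6) + gcd(7,4) = 1+2+1 = 4.
Scaling by 4 multiplies the area by 4² = 16 (so the new area is 272) and multiplies the boundary lattice-point count by 4, giving 16.
By Pick's theorem, the interior count of the dilated polygon is 272 − 16/2 + 1 = 265.

265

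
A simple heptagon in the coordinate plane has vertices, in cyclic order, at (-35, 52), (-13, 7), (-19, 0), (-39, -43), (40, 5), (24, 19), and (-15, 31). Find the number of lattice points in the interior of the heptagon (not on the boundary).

2436

By the shoelace formula, twice the signed area is |((-35)·7 − (-13)·52) + ((-13)·0 − (-19)·7) + ((-19)·(-43) − (-39)·0) + ((-39)·5 − 40·(-43)) + (40·19 − 24·5) + (24·31 − (-15)·19) + ((-15)·52 − (-35)·31)| = 4880, so the area is 2440.
The number of boundary lattice points is Σ gcd(|Δx|,|Δy|) = gcd(22,45) + gcd(6,7) + gcd(20,43) + gcd(79,48) + gcd(16,14) + gcd(39,12) + gcd(20,21) = 1+1+1+1+2+3+1 = 10.
By Pick's theorem A = I + B/2 − 1, so I = 2440 − 10/2 + 1 = 2436.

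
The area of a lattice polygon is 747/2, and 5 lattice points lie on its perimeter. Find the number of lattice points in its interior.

372

From Pick's theorem, I = A − B/2 + 1 = 747/2 − 5/2 + 1 = 372.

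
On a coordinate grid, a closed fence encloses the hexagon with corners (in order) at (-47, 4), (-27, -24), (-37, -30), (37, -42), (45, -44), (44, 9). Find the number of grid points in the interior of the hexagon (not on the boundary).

3507

The shoelace formula gives twice the area as |((-47)·(-24) − (-27)·4) + ((-27)·(-30) − (-37)·(-24)) + ((-37)·(-42) − 37·(-30)) + (37·(-44) − 45·(-42)) + (45·9 − 44·(-44)) + (44·4 − (-47)·9)| = 7024, so the area is 3512.
Along each edge there are gcd(|Δx|,|Δy|)+1 lattice points, so counting each shared vertex once the boundary has gcd(20,28) + gcd(10,6) + gcd(74,12) + gcd(8,2) + gcd(1,53) + gcd(91,5) = 4+2+2+2+1+1 = 12.
By Pick's theorem A = I + B/2 − 1, so I = 3512 − 12/2 + 1 = 3507.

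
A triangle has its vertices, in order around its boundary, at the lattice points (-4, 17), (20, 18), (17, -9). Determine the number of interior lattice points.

Using the shoelace formula, 2A = |((-4)·18 − 20·17) + (20·(-9) − 17·18) + (17·17 − (-4)·(-9))| = 645, so the area is 645/2.
Summing gcd(|Δx|,|Δy|) over the edges gives the boundary count: gcd(24,1) + gcd(3,27) + gcd(21,26) = 1+3+1 = 5.
By Pick's theorem A = I + B/2 − 1, so I = 645/2 − 5/2 + 1 = 321.

321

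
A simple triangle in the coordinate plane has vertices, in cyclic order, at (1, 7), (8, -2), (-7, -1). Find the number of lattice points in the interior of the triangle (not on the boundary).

60

Using the shoelace formula, 2A = |[1·(-2) − 8·7] + [8·(-1) − (-7)·(-2)] + [(-7)·7 − 1·(-1)]| = 128, so the area is 64.
Summing gcd(|Δx|,|Δy|) over the edges gives the boundary count: gcd(7,9) + gcd(15,1) + gcd(8,8) = 1+1+8 = 10.
By Pick's theorem A = I + B/2 − 1, so I = 64 − 10/2 + 1 = 60.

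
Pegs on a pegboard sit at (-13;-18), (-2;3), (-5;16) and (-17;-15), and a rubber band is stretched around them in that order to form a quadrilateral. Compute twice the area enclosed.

366

By the shoelace formula, twice the signed area is |[(-13)·3 − (-2)·(-18)] + [(-2)·16 − (-5)·3] + [(-5)·(-15) − (-17)·16] + [(-17)·(-18) − (-13)·(-15)]| = 366, so the area is 183.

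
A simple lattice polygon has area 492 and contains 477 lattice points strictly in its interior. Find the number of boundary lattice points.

Pick's theorem gives A = I + B/2 − 1, so B = 2(A − I + 1) = 2(492 − 477 + 1) = 32.

32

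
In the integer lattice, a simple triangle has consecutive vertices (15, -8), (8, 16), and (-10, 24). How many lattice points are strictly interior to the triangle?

187

By the shoelace formula, twice the signed area is |[15·16 − 8·(-8)] + [8·24 − (-10)·16] + [(-10)·(-8) − 15·24]| = 376, so the area is 188.
The number of boundary lattice points is Σ gcd(|Δx|,|Δy|) = gcd(7,24) + gcd(18,8) + gcd(25,32) = 1+2+1 = 4.
Pick's theorem gives I = A − B/2 + 1 = 188 − 4/2 + 1 = 187.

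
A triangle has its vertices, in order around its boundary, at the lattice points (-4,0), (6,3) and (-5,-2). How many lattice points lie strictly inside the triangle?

8

By the shoelace formula, twice the signed area is |((-4)·3 − 6·0) + (6·(-2) − (-5)·3) + ((-5)·0 − (-4)·(-2))| = 17, so the area is 17/2.
The number of boundary lattice points is Σ gcd(|Δx|,|Δy|) = gcd(10,3) + gcd(11,5) + gcd(1,2) = 1+1+1 = 3.
By Pick's theorem A = I + B/2 − 1, so I = 17/2 − 3/2 + 1 = 8.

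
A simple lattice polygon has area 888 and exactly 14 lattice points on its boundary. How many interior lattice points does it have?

882

Pick's theorem A = I + B/2 − 1 rearranges to I = A − B/2 + 1 = 888 − 14/2 + 1 = 882.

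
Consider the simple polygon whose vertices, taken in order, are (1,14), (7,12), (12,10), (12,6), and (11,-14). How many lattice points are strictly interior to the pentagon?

133

By the shoelace formula, twice the signed area is |(1·12 − 7·14) + (7·10 − 12·12) + (12·6 − 12·10) + (12·(-14) − 11·6) + (11·14 − 1·(-14))| = 274, so the area is 137.
The number of boundary lattice points is Σ gcd(|Δx|,|Δy|) = gcd(6,2) + gcd(5,2) + gcd(0,4) + gcd(1,20) + gcd(10,28) = 2+1+4+1+2 = 10.
Pick's theorem gives I = A − B/2 + 1 = 137 − 10/2 + 1 = 133.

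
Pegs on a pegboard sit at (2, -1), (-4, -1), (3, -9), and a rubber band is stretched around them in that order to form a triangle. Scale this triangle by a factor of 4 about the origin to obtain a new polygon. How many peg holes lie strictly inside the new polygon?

The shoelace formula gives twice the area as |(2·(-1) − (-4)·(-1)) + ((-4)·(-9) − 3·(-1)) + (3·(-1) − 2·(-9))| = 48, so the area is 24.
The number of boundary lattice points is Σ gcd(|Δx|,|Δy|) = gcd(6,0) + gcd(7,8) + gcd(1,8) = 6+1+1 = 8.
Scaling by 4 multiplies the area by 4² = 16 (so the new area is 384) and multiplies the boundary lattice-point count by 4, giving 32.
By Pick's theorem, the interior count of the dilated polygon is 384 − 32/2 + 1 = 369.

369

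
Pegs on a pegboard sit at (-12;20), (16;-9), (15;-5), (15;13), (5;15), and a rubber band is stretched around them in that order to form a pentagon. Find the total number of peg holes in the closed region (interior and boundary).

289

By the shoelace formula, twice the signed area is |[(-12)·(-9) − 16·20] + [16·(-5) − 15·(-9)] + [15·13 − 15·(-5)] + [15·15 − 5·13] + [5·20 − (-12)·15]| = 553, so the area is 553/2.
The number of boundary lattice points is Σ gcd(|Δx|,|Δy|) = gcd(28,29) + gcd(1,4) + gcd(0,18) + gcd(10,2) + gcd(17,5) = 1+1+18+2+1 = 23.
Pick's theorem gives I = A − B/2 + 1 = 553/2 − 23/2 + 1 = 266, so the closed region contains I + B = 266 + 23 = 289 lattice points.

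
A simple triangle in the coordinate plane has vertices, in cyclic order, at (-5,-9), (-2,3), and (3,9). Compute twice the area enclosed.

By the shoelace formula, twice the signed area is |[(-5)·3 − (-2)·(-9)] + [(-2)·9 − 3·3] + [3·(-9) − (-5)·9]| = 42, so the area is 21.

42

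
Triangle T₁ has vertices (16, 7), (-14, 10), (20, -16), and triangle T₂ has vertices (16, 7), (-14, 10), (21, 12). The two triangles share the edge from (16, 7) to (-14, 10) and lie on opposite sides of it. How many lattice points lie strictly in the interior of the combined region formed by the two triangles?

418

The union is the simple quadrilateral with vertices (16, 7), (20, -16), (-14, 10), (21, 12) in order.
Using the shoelace formula, 2A = |(16·(-16) − 20·7) + (20·10 − (-14)·(-16)) + ((-14)·12 − 21·10) + (21·7 − 16·12)| = 843, so the area is 421.5.
Along each edge there are gcd(|Δx|,|Δy|)+1 lattice points, so counting each shared vertex once the boundary has gcd(4,23) + gcd(34,26) + gcd(35,2) + gcd(5,5) = 1+2+1+5 = 9.
By Pick's theorem I = A − B/2 + 1 = 421.5 − 9/2 + 1 = 418.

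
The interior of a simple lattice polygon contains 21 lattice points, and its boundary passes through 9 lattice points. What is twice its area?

Pick's theorem states A = I + B/2 − 1, so A = 21 + 9/2 − 1 = 49/2.
Hence 2A = 49.

49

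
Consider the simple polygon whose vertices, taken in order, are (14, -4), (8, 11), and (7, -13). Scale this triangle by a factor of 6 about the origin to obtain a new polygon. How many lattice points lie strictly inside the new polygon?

Using the shoelace formula, 2A = |[14·11 − 8·(-4)] + [8·(-13) − 7·11] + [7·(-4) − 14·(-13)]| = 159, so the area is 79.5.
Summing gcd(|Δx|,|Δy|) over the edges gives the boundary count: gcd(6,15) + gcd(1,24) + gcd(7,9) = 3+1+1 = 5.
Scaling by 6 multiplies the area by 6² = 36 (so the new area is 2862) and multiplies the boundary lattice-point count by 6, giving 30.
By Pick's theorem, the interior count of the dilated polygon is 2862 − 30/2 + 1 = 2848.

2848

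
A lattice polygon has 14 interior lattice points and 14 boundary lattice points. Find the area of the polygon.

By Pick's theorem, A = I + B/2 − 1 = 14 + 14/2 − 1 = 20.

20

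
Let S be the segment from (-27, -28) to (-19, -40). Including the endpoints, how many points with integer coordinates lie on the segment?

The number of lattice points on a segment between lattice points is gcd(|Δx|,|Δy|) + 1 = gcd(8,12) + 1 = 4 + 1 = 5.

5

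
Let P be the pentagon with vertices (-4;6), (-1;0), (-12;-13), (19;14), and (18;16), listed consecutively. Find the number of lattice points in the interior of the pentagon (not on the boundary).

158

By the shoelace formula, twice the signed area is |((-4)·0 − (-1)·6) + ((-1)·(-13) − (-12)·0) + ((-12)·14 − 19·(-13)) + (19·16 − 18·14) + (18·6 − (-4)·16)| = 322, so the area is 161.
Along each edge there are gcd(|Δx|,|Δy|)+1 lattice points, so counting each shared vertex once the boundary has gcd(3,6) + gcd(11,13) + gcd(31,27) + gcd(1,2) + gcd(22,10) = 3+1+1+1+2 = 8.
By Pick's theorem A = I + B/2 − 1, so I = 161 − 8/2 + 1 = 158.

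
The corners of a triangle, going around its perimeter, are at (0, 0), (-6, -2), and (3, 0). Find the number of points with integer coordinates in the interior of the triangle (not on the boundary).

The shoelace formula gives twice the area as |(0·(-2) − (-6)·0) + ((-6)·0 − 3·(-2)) + (3·0 − 0·0)| = 6, so the area is 3.
Summing gcd(|Δx|,|Δy|) over the edges gives the boundary count: gcd(6,2) + gcd(9,2) + gcd(3,0) = 2+1+3 = 6.
By Pick's theorem A = I + B/2 − 1, so I = 3 − 6/2 + 1 = 1.

1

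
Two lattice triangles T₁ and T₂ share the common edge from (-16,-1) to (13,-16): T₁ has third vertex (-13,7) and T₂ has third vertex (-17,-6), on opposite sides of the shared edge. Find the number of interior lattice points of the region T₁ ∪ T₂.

The union is the simple quadrilateral with vertices (-16,-1), (-13,7), (13,-16), (-17,-6) in order.
The shoelace formula gives twice the area as |((-16)·7 − (-13)·(-1)) + ((-13)·(-16) − 13·7) + (13·(-6) − (-17)·(-16)) + ((-17)·(-1) − (-16)·(-6))| = 437, so the area is 218.5.
The number of boundary lattice points is Σ gcd(|Δx|,|Δy|) = gcd(3,8) + gcd(26,23) + gcd(30,10) + gcd(1,5) = 1+1+10+1 = 13.
By Pick's theorem I = A − B/2 + 1 = 218.5 − 13/2 + 1 = 213.

213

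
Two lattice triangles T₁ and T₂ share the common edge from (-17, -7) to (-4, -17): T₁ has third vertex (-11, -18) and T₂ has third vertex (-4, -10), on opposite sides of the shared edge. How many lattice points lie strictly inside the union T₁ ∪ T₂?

The union is the simple quadrilateral with vertices (-17, -7), (-11, -18), (-4, -17), (-4, -10) in order.
Using the shoelace formula, 2A = |((-17)·(-18) − (-11)·(-7)) + ((-11)·(-17) − (-4)·(-18)) + ((-4)·(-10) − (-4)·(-17)) + ((-4)·(-7) − (-17)·(-10))| = 174, so the area is 87.
Along each edge there are gcd(|Δx|,|Δy|)+1 lattice points, so counting each shared vertex once the boundary has gcd(6,11) + gcd(7,1) + gcd(0,7) + gcd(13,3) = 1+1+7+1 = 10.
By Pick's theorem I = A − B/2 + 1 = 87 − 10/2 + 1 = 83.

83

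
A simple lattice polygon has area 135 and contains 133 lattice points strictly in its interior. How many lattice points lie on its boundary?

6

Pick's theorem gives A = I + B/2 − 1, so B = 2(A − I + 1) = 2(135 − 133 + 1) = 6.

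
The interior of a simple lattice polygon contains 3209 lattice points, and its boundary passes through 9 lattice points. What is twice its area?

6425

By Pick's theorem, A = I + B/2 − 1 = 3209 + 9/2 − 1 = 6425/2.
Hence 2A = 6425.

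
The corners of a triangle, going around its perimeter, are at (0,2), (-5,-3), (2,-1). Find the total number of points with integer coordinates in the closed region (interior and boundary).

Using the shoelace formula, 2A = |(0·(-3) − (-5)·2) + ((-5)·(-1) − 2·(-3)) + (2·2 − 0·(-1))| = 25, so the area is 12.5.
Along each edge there are gcd(|Δx|,|Δy|)+1 lattice points, so counting each shared vertex once the boundary has gcd(5,5) + gcd(7,2) + gcd(2,3) = 5+1+1 = 7.
Pick's theorem gives I = A − B/2 + 1 = 12.5 − 7/2 + 1 = 10, so the closed region contains I + B = 10 + 7 = 17 lattice points.

17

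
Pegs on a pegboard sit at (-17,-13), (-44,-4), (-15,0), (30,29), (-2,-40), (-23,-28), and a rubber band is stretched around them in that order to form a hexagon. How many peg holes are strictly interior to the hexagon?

1583

By the shoelace formula, twice the signed area is |[(-17)·(-4) − (-44)·(-13)] + [(-44)·0 − (-15)·(-4)] + [(-15)·29 − 30·0] + [30·(-40) − (-2)·29] + [(-2)·(-28) − (-23)·(-40)] + [(-23)·(-13) − (-17)·(-28)]| = 3182, so the area is 1591.
The number of boundary lattice points is Σ gcd(|Δx|,|Δy|) = gcd(27,9) + gcd(29,4) + gcd(45,29) + gcd(32,69) + gcd(21,12) + gcd(6,15) = 9+1+1+1+3+3 = 18.
Pick's theorem gives I = A − B/2 + 1 = 1591 − 18/2 + 1 = 1583.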